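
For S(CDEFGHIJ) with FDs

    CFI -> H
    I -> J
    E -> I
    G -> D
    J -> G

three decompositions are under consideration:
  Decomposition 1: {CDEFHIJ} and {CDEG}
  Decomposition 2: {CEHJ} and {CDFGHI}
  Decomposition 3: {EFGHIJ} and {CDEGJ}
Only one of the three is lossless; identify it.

Decomposition 1

Decomposition 1: common = {CDE}, closure = {CDEGIJ} → lossless.
Decomposition 2: common = {CH}, closure = {CH} → lossy.
Decomposition 3: common = {EGJ}, closure = {DEGIJ} → lossy.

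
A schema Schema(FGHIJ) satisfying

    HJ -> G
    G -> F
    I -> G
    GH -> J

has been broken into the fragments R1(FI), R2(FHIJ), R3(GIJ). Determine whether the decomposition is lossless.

Yes

Chase test. Columns are FGHIJ; row i has aⱼ where attribute j ∈ Ri, else bᵢⱼ.
Initial tableau (one row per fragment):
  row 1: a1 b12 b13 a4 b15
  row 2: a1 b22 a3 a4 a5
  row 3: b31 a2 b33 a4 a5
Rows 1 and 2 agree on I; apply I→G and equate their G entries.
Rows 1 and 3 agree on I; apply I→G and equate their G entries.
Rows 1 and 3 agree on G; apply G→F and equate their F entries.
Row 2 is now all distinguished symbols — the join is lossless.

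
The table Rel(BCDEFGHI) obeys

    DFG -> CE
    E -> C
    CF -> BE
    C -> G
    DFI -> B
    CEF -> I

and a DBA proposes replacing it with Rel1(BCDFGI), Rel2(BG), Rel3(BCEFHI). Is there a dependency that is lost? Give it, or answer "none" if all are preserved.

none

DFG → CE: restricted closure across fragments reaches CE.
E → C lies within Rel3.
CF → BE lies within Rel3.
C → G lies within Rel1.
DFI → B lies within Rel1.
CEF → I lies within Rel3.
Every dependency is enforceable on the fragments, so the decomposition is dependency-preserving.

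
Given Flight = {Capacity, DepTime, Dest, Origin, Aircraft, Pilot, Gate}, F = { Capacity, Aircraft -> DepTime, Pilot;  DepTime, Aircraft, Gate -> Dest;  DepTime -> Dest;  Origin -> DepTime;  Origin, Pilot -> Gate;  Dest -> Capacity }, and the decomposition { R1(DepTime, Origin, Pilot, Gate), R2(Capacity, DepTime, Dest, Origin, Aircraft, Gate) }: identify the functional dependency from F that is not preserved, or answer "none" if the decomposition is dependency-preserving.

Capacity, Aircraft -> DepTime, Pilot

Check Capacity, Aircraft → DepTime, Pilot: no single fragment contains all of {Capacity, DepTime, Aircraft, Pilot}, and the restricted closure of {Capacity, Aircraft} across the fragments never reaches {DepTime, Pilot}.
DepTime, Aircraft, Gate → Dest is preserved.
DepTime → Dest is preserved.
Origin → DepTime is preserved.
Origin, Pilot → Gate is preserved.
Dest → Capacity is preserved.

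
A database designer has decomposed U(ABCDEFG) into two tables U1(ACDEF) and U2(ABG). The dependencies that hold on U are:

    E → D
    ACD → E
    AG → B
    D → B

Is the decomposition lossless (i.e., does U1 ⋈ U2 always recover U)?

No

Common attributes: U1 ∩ U2 = {A}.
No dependency enlarges {A}, so (A)⁺ = {A}.
The closure contains neither all of U1 = {ACDEF} nor all of U2 = {ABG}, so the common attributes are not a superkey of either fragment. The join is lossy.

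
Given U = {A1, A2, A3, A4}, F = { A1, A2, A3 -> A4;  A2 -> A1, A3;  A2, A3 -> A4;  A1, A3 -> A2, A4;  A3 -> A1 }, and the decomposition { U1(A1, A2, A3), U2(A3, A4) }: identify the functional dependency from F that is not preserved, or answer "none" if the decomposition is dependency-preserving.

A1, A2, A3 → A4: restricted closure across fragments reaches A4.
A2 → A1, A3 lies within U1.
A2, A3 → A4: restricted closure across fragments reaches A4.
A1, A3 → A2, A4: restricted closure across fragments reaches A2, A4.
A3 → A1 lies within U1.
Every dependency is enforceable on the fragments, so the decomposition is dependency-preserving.

none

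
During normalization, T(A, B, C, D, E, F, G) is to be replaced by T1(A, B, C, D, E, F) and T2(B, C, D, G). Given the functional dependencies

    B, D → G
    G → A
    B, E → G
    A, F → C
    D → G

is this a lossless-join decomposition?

Yes

Common attributes: T1 ∩ T2 = {B, C, D}.
Closure of {B, C, D}: B, D → G applies, adding G; G → A applies, adding A. So (B, C, D)⁺ = {A, B, C, D, G}.
This closure contains every attribute of T2, so T1 ∩ T2 → T2. The join is lossless.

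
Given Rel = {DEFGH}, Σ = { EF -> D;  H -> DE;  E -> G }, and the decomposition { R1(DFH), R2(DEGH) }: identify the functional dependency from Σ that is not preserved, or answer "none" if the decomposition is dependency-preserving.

Check EF → D: no single fragment contains all of {DEF}, and the restricted closure of {EF} across the fragments never reaches {D}.
H → DE is preserved.
E → G is preserved.

EF -> D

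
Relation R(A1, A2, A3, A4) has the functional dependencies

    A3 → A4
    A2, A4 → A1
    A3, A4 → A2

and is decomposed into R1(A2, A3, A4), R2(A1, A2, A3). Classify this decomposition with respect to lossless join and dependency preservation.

Lossless test: (A2, A3)⁺ = {A1, A2, A3, A4}, which contains all of one fragment — lossless.
Dependency preservation: the restricted closure of {A2, A4} across the fragments never reaches {A1}, so A2, A4 → A1 cannot be enforced without a join — not preserved.

lossless but not dependency-preserving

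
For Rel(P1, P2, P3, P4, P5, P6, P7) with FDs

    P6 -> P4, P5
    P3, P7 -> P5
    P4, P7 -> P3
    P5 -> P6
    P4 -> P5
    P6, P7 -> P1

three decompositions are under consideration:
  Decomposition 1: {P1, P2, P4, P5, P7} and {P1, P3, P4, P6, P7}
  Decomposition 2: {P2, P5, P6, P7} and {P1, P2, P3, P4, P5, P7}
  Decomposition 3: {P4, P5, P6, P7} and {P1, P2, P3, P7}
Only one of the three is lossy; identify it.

Decomposition 3

Decomposition 1: common = {P1, P4, P7}, closure = {P1, P3, P4, P5, P6, P7} → lossless.
Decomposition 2: common = {P2, P5, P7}, closure = {P1, P2, P3, P4, P5, P6, P7} → lossless.
Decomposition 3: common = {P7}, closure = {P7} → lossy.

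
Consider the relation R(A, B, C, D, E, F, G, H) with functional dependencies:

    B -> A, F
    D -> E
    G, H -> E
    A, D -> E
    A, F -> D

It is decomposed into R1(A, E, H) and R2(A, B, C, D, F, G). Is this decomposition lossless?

Common attributes: R1 ∩ R2 = {A}.
No dependency enlarges {A}, so (A)⁺ = {A}.
The closure contains neither all of R1 = {A, E, H} nor all of R2 = {A, B, C, D, F, G}, so the common attributes are not a superkey of either fragment. The join is lossy.

No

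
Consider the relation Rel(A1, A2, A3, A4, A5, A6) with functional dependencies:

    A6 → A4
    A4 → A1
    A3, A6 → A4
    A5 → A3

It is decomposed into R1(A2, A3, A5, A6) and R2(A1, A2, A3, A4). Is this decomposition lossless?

No

Common attributes: R1 ∩ R2 = {A2, A3}.
No dependency enlarges {A2, A3}, so (A2, A3)⁺ = {A2, A3}.
The closure contains neither all of R1 = {A2, A3, A5, A6} nor all of R2 = {A1, A2, A3, A4}, so the common attributes are not a superkey of either fragment. The join is lossy.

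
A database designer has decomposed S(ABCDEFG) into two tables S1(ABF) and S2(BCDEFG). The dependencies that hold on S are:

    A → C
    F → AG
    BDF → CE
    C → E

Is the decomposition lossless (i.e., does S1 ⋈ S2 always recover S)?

Common attributes: S1 ∩ S2 = {BF}.
Closure of {BF}: F → AG applies, adding AG; A → C applies, adding C; C → E applies, adding E. So (BF)⁺ = {ABCEFG}.
This closure contains every attribute of S1, so S1 ∩ S2 → S1. The join is lossless.

Yes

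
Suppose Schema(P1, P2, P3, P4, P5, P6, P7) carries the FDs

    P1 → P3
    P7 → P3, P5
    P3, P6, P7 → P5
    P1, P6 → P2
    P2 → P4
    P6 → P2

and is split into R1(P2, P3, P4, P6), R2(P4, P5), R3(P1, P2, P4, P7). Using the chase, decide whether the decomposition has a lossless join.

No

Chase test. Columns are P1, P2, P3, P4, P5, P6, P7; row i has aⱼ where attribute j ∈ Ri, else bᵢⱼ.
Initial tableau (one row per fragment):
  row 1: b11 a2 a3 a4 b15 a6 b17
  row 2: b21 b22 b23 a4 a5 b26 b27
  row 3: a1 a2 b33 a4 b35 b36 a7
No row becomes fully distinguished — the join is lossy.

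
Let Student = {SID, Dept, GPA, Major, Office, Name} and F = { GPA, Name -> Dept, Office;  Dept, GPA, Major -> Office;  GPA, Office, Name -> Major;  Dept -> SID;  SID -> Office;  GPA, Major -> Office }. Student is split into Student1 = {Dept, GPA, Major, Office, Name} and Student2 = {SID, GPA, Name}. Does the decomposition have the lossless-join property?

Yes

Common attributes: Student1 ∩ Student2 = {GPA, Name}.
Closure of {GPA, Name}: GPA, Name → Dept, Office applies, adding Dept, Office; GPA, Office, Name → Major applies, adding Major; Dept → SID applies, adding SID. So (GPA, Name)⁺ = {SID, Dept, GPA, Major, Office, Name}.
This closure contains every attribute of Student1, so Student1 ∩ Student2 → Student1. The join is lossless.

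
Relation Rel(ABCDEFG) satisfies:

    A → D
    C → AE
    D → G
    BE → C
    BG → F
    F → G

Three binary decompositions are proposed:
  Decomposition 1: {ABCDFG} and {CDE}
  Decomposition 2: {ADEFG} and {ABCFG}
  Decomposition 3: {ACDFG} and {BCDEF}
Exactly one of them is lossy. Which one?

Decomposition 1: common = {CD}, closure = {ACDEG} → lossless.
Decomposition 2: common = {AFG}, closure = {ADFG} → lossy.
Decomposition 3: common = {CDF}, closure = {ACDEFG} → lossless.

Decomposition 2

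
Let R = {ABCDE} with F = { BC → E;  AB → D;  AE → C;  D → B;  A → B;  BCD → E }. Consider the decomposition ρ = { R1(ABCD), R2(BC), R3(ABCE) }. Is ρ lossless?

Chase test. Columns are ABCDE; row i has aⱼ where attribute j ∈ Ri, else bᵢⱼ.
Initial tableau (one row per fragment):
  row 1: a1 a2 a3 a4 b15
  row 2: b21 a2 a3 b24 b25
  row 3: a1 a2 a3 b34 a5
Rows 1 and 2 agree on BC; apply BC→E and equate their E entries.
Rows 1 and 3 agree on BC; apply BC→E and equate their E entries.
Rows 1 and 3 agree on AB; apply AB→D and equate their D entries.
Row 1 is now all distinguished symbols — the join is lossless.

Yes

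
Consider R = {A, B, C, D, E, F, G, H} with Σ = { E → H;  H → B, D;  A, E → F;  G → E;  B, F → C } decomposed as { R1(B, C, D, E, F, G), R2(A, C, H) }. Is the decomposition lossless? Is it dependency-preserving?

Lossless test: (C)⁺ = {C}, which is a superkey of neither fragment — lossy.
Dependency preservation: the restricted closure of {E} across the fragments never reaches {H}, so E → H cannot be enforced without a join — not preserved.

lossy and not dependency-preserving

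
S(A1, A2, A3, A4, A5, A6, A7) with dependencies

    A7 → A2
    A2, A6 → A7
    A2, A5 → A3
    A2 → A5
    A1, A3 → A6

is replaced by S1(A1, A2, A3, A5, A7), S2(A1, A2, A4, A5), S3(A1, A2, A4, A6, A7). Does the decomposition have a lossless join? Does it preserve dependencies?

Lossless test (chase): Rows 1 and 2 agree on A2, A5; apply A2, A5→A3 and equate their A3 entries. Rows 1 and 3 agree on A2; apply A2→A5 and equate their A5 entries. Rows 1 and 2 agree on A1, A3; apply A1, A3→A6 and equate their A6 entries. Rows 1 and 2 agree on A2, A6; apply A2, A6→A7 and equate their A7 entries. Rows 1 and 3 agree on A2, A5; apply A2, A5→A3 and equate their A3 entries. Rows 1 and 3 agree on A1, A3; apply A1, A3→A6 and equate their A6 entries. Row 2 is now all distinguished symbols — the join is lossless.
Dependency preservation: the restricted closure of {A1, A3} across the fragments never reaches {A6}, so A1, A3 → A6 cannot be enforced without a join — not preserved.

lossless but not dependency-preserving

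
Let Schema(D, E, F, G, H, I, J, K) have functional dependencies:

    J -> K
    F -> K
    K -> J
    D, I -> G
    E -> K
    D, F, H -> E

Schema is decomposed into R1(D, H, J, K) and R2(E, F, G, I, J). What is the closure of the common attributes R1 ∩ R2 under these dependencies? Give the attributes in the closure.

J, K

R1 ∩ R2 = {J}.
J → K applies, adding K
Closure: {J, K}.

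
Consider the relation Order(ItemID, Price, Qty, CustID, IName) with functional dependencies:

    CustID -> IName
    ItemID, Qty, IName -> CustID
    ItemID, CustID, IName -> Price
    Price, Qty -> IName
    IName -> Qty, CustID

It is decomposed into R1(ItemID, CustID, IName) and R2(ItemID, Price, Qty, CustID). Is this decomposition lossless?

Common attributes: R1 ∩ R2 = {ItemID, CustID}.
Closure of {ItemID, CustID}: CustID → IName applies, adding IName; ItemID, CustID, IName → Price applies, adding Price; IName → Qty, CustID applies, adding Qty. So (ItemID, CustID)⁺ = {ItemID, Price, Qty, CustID, IName}.
This closure contains every attribute of R1, so R1 ∩ R2 → R1. The join is lossless.

Yes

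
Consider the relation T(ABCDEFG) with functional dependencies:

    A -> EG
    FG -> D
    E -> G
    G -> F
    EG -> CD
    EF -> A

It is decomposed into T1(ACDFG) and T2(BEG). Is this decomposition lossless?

Common attributes: T1 ∩ T2 = {G}.
Closure of {G}: G → F applies, adding F; FG → D applies, adding D. So (G)⁺ = {DFG}.
The closure contains neither all of T1 = {ACDFG} nor all of T2 = {BEG}, so the common attributes are not a superkey of either fragment. The join is lossy.

No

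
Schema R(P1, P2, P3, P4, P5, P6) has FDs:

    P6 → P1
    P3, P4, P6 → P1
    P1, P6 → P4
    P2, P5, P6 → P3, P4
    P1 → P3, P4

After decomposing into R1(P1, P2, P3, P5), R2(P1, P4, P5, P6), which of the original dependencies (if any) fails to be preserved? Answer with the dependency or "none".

none

P6 → P1 lies within R2.
P3, P4, P6 → P1: restricted closure across fragments reaches P1.
P1, P6 → P4 lies within R2.
P2, P5, P6 → P3, P4: restricted closure across fragments reaches P3, P4.
P1 → P3, P4: restricted closure across fragments reaches P3, P4.
Every dependency is enforceable on the fragments, so the decomposition is dependency-preserving.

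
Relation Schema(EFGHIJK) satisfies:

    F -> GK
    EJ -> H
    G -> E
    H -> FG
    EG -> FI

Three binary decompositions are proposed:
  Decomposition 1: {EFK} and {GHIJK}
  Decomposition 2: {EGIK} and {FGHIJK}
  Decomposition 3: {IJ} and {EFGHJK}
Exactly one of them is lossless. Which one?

Decomposition 1: common = {K}, closure = {K} → lossy.
Decomposition 2: common = {GIK}, closure = {EFGIK} → lossless.
Decomposition 3: common = {J}, closure = {J} → lossy.

Decomposition 2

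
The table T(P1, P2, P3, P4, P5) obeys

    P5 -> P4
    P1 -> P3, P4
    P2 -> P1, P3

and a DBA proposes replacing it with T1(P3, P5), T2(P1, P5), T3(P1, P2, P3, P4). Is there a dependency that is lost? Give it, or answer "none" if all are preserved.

Check P5 → P4: no single fragment contains all of {P4, P5}, and the restricted closure of {P5} across the fragments never reaches {P4}.
P1 → P3, P4 is preserved.
P2 → P1, P3 is preserved.

P5 -> P4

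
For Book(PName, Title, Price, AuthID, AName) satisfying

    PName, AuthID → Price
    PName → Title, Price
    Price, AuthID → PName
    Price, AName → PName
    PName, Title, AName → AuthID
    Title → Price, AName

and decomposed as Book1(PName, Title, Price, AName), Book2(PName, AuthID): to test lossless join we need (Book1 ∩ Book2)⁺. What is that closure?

Book1 ∩ Book2 = {PName}.
PName → Title, Price applies, adding Title, Price
Title → Price, AName applies, adding AName
PName, Title, AName → AuthID applies, adding AuthID
Closure: {PName, Title, Price, AuthID, AName}.

PName, Title, Price, AuthID, AName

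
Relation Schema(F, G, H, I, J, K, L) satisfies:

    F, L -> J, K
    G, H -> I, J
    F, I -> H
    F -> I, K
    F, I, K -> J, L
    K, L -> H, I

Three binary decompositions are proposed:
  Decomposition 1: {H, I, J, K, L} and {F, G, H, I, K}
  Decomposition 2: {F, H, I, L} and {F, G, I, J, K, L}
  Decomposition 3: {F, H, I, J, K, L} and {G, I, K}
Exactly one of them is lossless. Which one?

Decomposition 1: common = {H, I, K}, closure = {H, I, K} → lossy.
Decomposition 2: common = {F, I, L}, closure = {F, H, I, J, K, L} → lossless.
Decomposition 3: common = {I, K}, closure = {I, K} → lossy.

Decomposition 2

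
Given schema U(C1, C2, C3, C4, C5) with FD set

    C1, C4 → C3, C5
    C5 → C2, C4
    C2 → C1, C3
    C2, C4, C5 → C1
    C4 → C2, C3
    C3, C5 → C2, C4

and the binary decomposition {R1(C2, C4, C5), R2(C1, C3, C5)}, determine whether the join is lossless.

Yes

Common attributes: R1 ∩ R2 = {C5}.
Closure of {C5}: C5 → C2, C4 applies, adding C2, C4; C2 → C1, C3 applies, adding C1, C3. So (C5)⁺ = {C1, C2, C3, C4, C5}.
This closure contains every attribute of R1, so R1 ∩ R2 → R1. The join is lossless.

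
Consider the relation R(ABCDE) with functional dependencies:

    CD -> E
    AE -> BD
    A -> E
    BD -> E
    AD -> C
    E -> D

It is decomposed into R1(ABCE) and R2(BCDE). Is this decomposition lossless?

Common attributes: R1 ∩ R2 = {BCE}.
Closure of {BCE}: E → D applies, adding D. So (BCE)⁺ = {BCDE}.
This closure contains every attribute of R2, so R1 ∩ R2 → R2. The join is lossless.

Yes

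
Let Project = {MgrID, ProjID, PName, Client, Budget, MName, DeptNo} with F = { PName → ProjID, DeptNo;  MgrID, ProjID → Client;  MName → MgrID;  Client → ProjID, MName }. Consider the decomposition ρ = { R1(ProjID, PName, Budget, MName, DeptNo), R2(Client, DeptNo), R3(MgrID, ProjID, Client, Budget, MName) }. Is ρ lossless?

Yes

Chase test. Columns are MgrID, ProjID, PName, Client, Budget, MName, DeptNo; row i has aⱼ where attribute j ∈ Ri, else bᵢⱼ.
Initial tableau (one row per fragment):
  row 1: b11 a2 a3 b14 a5 a6 a7
  row 2: b21 b22 b23 a4 b25 b26 a7
  row 3: a1 a2 b33 a4 a5 a6 b37
Rows 1 and 3 agree on MName; apply MName→MgrID and equate their MgrID entries.
Rows 2 and 3 agree on Client; apply Client→ProjID, MName and equate their ProjID, MName entries.
Rows 1 and 3 agree on MgrID, ProjID; apply MgrID, ProjID→Client and equate their Client entries.
Rows 1 and 2 agree on MName; apply MName→MgrID and equate their MgrID entries.
Row 1 is now all distinguished symbols — the join is lossless.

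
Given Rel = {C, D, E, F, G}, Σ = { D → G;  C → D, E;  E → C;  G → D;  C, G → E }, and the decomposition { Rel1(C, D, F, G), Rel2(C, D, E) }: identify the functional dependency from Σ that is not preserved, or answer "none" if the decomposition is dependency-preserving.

none

D → G lies within Rel1.
C → D, E lies within Rel2.
E → C lies within Rel2.
G → D lies within Rel1.
C, G → E: restricted closure across fragments reaches E.
Every dependency is enforceable on the fragments, so the decomposition is dependency-preserving.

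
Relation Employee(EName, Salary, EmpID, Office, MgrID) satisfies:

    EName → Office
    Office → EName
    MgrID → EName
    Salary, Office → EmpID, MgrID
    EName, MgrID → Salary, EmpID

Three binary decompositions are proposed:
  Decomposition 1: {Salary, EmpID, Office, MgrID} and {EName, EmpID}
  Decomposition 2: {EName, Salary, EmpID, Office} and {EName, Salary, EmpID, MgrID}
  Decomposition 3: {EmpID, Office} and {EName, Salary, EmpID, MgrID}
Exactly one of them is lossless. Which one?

Decomposition 2

Decomposition 1: common = {EmpID}, closure = {EmpID} → lossy.
Decomposition 2: common = {EName, Salary, EmpID}, closure = {EName, Salary, EmpID, Office, MgrID} → lossless.
Decomposition 3: common = {EmpID}, closure = {EmpID} → lossy.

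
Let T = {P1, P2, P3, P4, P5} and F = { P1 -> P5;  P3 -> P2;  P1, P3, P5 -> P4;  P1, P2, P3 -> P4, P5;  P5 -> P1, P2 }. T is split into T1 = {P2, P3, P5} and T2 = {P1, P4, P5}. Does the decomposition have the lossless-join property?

No

Common attributes: T1 ∩ T2 = {P5}.
Closure of {P5}: P5 → P1, P2 applies, adding P1, P2. So (P5)⁺ = {P1, P2, P5}.
The closure contains neither all of T1 = {P2, P3, P5} nor all of T2 = {P1, P4, P5}, so the common attributes are not a superkey of either fragment. The join is lossy.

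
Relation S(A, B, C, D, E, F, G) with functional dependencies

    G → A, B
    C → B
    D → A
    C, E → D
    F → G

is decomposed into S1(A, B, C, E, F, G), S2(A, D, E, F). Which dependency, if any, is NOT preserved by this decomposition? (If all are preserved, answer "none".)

Check C, E → D: no single fragment contains all of {C, D, E}, and the restricted closure of {C, E} across the fragments never reaches {D}.
G → A, B is preserved.
C → B is preserved.
D → A is preserved.
F → G is preserved.

C, E → D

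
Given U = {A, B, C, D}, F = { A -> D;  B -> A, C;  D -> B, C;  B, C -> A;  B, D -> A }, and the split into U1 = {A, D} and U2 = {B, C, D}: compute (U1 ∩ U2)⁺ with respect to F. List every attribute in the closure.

A, B, C, D

U1 ∩ U2 = {D}.
D → B, C applies, adding B, C
B, C → A applies, adding A
Closure: {A, B, C, D}.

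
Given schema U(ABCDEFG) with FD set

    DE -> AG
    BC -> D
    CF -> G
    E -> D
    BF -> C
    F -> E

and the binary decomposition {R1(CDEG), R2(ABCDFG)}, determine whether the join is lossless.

Common attributes: R1 ∩ R2 = {CDG}.
No dependency enlarges {CDG}, so (CDG)⁺ = {CDG}.
The closure contains neither all of R1 = {CDEG} nor all of R2 = {ABCDFG}, so the common attributes are not a superkey of either fragment. The join is lossy.

No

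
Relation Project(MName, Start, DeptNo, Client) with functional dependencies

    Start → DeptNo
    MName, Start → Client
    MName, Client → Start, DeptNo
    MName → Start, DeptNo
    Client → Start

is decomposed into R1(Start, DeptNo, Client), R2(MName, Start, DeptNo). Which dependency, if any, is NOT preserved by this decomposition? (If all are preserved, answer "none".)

MName, Start → Client

Check MName, Start → Client: no single fragment contains all of {MName, Start, Client}, and the restricted closure of {MName, Start} across the fragments never reaches {Client}.
Start → DeptNo is preserved.
MName, Client → Start, DeptNo is preserved.
MName → Start, DeptNo is preserved.
Client → Start is preserved.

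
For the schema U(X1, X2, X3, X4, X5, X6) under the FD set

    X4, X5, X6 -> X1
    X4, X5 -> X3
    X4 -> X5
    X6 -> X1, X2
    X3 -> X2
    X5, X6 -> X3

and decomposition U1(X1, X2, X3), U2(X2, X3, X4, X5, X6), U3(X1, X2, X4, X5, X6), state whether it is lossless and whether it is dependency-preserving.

Lossless test (chase): Rows 2 and 3 agree on X4, X5, X6; apply X4, X5, X6→X1 and equate their X1 entries. Rows 2 and 3 agree on X4, X5; apply X4, X5→X3 and equate their X3 entries. Row 2 is now all distinguished symbols — the join is lossless.
Dependency preservation: every FD's attributes lie within a single fragment, so each can be enforced locally — preserved.

lossless and dependency-preserving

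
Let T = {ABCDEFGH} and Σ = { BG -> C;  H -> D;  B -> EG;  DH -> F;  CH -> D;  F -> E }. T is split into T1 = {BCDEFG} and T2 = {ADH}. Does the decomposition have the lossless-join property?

No

Common attributes: T1 ∩ T2 = {D}.
No dependency enlarges {D}, so (D)⁺ = {D}.
The closure contains neither all of T1 = {BCDEFG} nor all of T2 = {ADH}, so the common attributes are not a superkey of either fragment. The join is lossy.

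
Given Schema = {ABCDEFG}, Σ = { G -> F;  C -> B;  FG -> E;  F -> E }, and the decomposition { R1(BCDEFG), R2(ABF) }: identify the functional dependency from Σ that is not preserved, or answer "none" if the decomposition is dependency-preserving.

none

G → F lies within R1.
C → B lies within R1.
FG → E lies within R1.
F → E lies within R1.
Every dependency is enforceable on the fragments, so the decomposition is dependency-preserving.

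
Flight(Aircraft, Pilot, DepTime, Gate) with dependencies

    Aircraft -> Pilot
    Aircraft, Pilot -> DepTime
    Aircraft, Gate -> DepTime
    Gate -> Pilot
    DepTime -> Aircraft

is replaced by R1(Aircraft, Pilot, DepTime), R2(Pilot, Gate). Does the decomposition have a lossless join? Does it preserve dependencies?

lossy but dependency-preserving

Lossless test: (Pilot)⁺ = {Pilot}, which is a superkey of neither fragment — lossy.
Dependency preservation: Aircraft, Gate → DepTime is not contained in any single fragment, but the restricted closure of its left-hand side across the fragments still reaches the right-hand side; the remaining FDs each lie inside some fragment. All dependencies are preserved.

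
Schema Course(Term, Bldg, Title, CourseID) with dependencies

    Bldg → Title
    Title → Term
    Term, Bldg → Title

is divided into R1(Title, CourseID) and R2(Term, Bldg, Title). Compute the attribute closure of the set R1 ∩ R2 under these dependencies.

R1 ∩ R2 = {Title}.
Title → Term applies, adding Term
Closure: {Term, Title}.

Term, Title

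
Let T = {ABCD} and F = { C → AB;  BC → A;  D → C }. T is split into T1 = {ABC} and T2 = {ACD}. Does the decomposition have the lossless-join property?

Common attributes: T1 ∩ T2 = {AC}.
Closure of {AC}: C → AB applies, adding B. So (AC)⁺ = {ABC}.
This closure contains every attribute of T1, so T1 ∩ T2 → T1. The join is lossless.

Yes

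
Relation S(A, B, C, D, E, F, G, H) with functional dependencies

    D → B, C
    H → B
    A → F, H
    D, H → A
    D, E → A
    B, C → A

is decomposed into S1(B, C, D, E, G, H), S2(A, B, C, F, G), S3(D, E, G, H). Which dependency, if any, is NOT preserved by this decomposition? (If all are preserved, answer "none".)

A → F, H

Check A → F, H: no single fragment contains all of {A, F, H}, and the restricted closure of {A} across the fragments never reaches {F, H}.
D → B, C is preserved.
H → B is preserved.
D, H → A is preserved.
D, E → A is preserved.
B, C → A is preserved.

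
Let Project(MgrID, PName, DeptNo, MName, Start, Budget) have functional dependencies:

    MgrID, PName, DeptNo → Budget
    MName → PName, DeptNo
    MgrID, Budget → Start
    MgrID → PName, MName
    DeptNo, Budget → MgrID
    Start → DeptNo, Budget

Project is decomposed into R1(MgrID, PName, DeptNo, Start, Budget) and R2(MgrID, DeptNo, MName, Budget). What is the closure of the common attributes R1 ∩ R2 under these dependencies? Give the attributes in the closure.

R1 ∩ R2 = {MgrID, DeptNo, Budget}.
MgrID, Budget → Start applies, adding Start
MgrID → PName, MName applies, adding PName, MName
Closure: {MgrID, PName, DeptNo, MName, Start, Budget}.

MgrID, PName, DeptNo, MName, Start, Budget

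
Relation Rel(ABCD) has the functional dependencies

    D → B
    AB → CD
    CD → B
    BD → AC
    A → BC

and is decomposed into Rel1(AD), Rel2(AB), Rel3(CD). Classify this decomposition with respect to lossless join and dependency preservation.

Lossless test (chase): Rows 1 and 3 agree on D; apply D→B and equate their B entries. Rows 1 and 3 agree on BD; apply BD→AC and equate their AC entries. Rows 1 and 2 agree on A; apply A→BC and equate their BC entries. Rows 1 and 2 agree on AB; apply AB→CD and equate their CD entries. Row 1 is now all distinguished symbols — the join is lossless.
Dependency preservation: D → B; AB → CD; CD → B; BD → AC; A → BC are not contained in any single fragment, but the restricted closure of each left-hand side across the fragments still reaches the right-hand side; the remaining FDs each lie inside some fragment. All dependencies are preserved.

lossless and dependency-preserving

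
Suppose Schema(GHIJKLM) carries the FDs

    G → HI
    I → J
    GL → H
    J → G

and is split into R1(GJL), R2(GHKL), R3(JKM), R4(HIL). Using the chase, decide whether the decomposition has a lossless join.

Chase test. Columns are GHIJKLM; row i has aⱼ where attribute j ∈ Ri, else bᵢⱼ.
Initial tableau (one row per fragment):
  row 1: a1 b12 b13 a4 b15 a6 b17
  row 2: a1 a2 b23 b24 a5 a6 b27
  row 3: b31 b32 b33 a4 a5 b36 a7
  row 4: b41 a2 a3 b44 b45 a6 b47
Rows 1 and 2 agree on G; apply G→HI and equate their HI entries.
Rows 1 and 2 agree on I; apply I→J and equate their J entries.
Rows 1 and 3 agree on J; apply J→G and equate their G entries.
Rows 1 and 3 agree on G; apply G→HI and equate their HI entries.
No row becomes fully distinguished — the join is lossy.

No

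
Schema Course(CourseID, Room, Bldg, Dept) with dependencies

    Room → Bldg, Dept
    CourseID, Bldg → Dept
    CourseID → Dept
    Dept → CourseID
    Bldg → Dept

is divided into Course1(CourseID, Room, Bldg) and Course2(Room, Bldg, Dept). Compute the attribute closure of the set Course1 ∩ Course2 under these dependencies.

Course1 ∩ Course2 = {Room, Bldg}.
Room → Bldg, Dept applies, adding Dept
Dept → CourseID applies, adding CourseID
Closure: {CourseID, Room, Bldg, Dept}.

CourseID, Room, Bldg, Dept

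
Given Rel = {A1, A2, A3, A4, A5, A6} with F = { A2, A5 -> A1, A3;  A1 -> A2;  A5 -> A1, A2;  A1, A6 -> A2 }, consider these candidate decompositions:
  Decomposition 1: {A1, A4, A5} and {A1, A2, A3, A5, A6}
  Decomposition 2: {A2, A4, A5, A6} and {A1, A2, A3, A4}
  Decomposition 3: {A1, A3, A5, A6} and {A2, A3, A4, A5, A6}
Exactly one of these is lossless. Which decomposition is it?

Decomposition 1: common = {A1, A5}, closure = {A1, A2, A3, A5} → lossy.
Decomposition 2: common = {A2, A4}, closure = {A2, A4} → lossy.
Decomposition 3: common = {A3, A5, A6}, closure = {A1, A2, A3, A5, A6} → lossless.

Decomposition 3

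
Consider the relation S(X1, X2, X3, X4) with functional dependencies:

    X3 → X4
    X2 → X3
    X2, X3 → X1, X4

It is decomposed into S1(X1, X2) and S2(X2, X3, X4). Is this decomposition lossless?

Yes

Common attributes: S1 ∩ S2 = {X2}.
Closure of {X2}: X2 → X3 applies, adding X3; X2, X3 → X1, X4 applies, adding X1, X4. So (X2)⁺ = {X1, X2, X3, X4}.
This closure contains every attribute of S1, so S1 ∩ S2 → S1. The join is lossless.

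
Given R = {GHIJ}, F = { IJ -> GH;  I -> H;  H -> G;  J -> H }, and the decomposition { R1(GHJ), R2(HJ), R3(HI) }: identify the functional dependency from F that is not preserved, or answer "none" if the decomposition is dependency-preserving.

IJ → GH: restricted closure across fragments reaches GH.
I → H lies within R3.
H → G lies within R1.
J → H lies within R1.
Every dependency is enforceable on the fragments, so the decomposition is dependency-preserving.

none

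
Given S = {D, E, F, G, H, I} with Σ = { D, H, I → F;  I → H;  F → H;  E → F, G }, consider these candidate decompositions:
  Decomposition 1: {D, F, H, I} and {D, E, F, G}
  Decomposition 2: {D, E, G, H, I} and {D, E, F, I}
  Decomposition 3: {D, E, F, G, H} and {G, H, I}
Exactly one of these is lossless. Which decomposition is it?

Decomposition 2

Decomposition 1: common = {D, F}, closure = {D, F, H} → lossy.
Decomposition 2: common = {D, E, I}, closure = {D, E, F, G, H, I} → lossless.
Decomposition 3: common = {G, H}, closure = {G, H} → lossy.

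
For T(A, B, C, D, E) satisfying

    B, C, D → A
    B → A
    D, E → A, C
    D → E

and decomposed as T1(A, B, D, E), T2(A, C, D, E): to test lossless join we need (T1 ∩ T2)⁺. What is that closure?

T1 ∩ T2 = {A, D, E}.
D, E → A, C applies, adding C
Closure: {A, C, D, E}.

A, C, D, E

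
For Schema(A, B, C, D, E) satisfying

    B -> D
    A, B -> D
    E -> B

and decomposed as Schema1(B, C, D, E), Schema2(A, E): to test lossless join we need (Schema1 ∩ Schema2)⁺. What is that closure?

B, D, E

Schema1 ∩ Schema2 = {E}.
E → B applies, adding B
B → D applies, adding D
Closure: {B, D, E}.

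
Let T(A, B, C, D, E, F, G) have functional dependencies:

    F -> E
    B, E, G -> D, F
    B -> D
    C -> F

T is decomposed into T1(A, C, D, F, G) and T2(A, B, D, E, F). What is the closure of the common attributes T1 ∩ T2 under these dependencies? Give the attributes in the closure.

T1 ∩ T2 = {A, D, F}.
F → E applies, adding E
Closure: {A, D, E, F}.

A, D, E, F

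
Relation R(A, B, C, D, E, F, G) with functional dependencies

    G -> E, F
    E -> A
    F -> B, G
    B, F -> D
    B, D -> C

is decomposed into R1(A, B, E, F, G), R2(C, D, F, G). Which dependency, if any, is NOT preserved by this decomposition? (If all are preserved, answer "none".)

B, D -> C

Check B, D → C: no single fragment contains all of {B, C, D}, and the restricted closure of {B, D} across the fragments never reaches {C}.
G → E, F is preserved.
E → A is preserved.
F → B, G is preserved.
B, F → D is preserved.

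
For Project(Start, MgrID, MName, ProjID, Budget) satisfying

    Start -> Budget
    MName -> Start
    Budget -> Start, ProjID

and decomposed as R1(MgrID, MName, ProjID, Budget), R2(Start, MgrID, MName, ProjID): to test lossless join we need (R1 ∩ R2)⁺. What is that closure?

R1 ∩ R2 = {MgrID, MName, ProjID}.
MName → Start applies, adding Start
Start → Budget applies, adding Budget
Closure: {Start, MgrID, MName, ProjID, Budget}.

Start, MgrID, MName, ProjID, Budget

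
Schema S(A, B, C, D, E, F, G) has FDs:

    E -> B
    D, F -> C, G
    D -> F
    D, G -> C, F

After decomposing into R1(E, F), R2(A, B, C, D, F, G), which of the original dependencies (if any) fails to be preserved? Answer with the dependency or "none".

E -> B

Check E → B: no single fragment contains all of {B, E}, and the restricted closure of {E} across the fragments never reaches {B}.
D, F → C, G is preserved.
D → F is preserved.
D, G → C, F is preserved.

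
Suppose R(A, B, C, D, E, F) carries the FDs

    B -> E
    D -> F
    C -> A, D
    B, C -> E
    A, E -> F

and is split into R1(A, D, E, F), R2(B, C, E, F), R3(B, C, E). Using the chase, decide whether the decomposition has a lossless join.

No

Chase test. Columns are A, B, C, D, E, F; row i has aⱼ where attribute j ∈ Ri, else bᵢⱼ.
Initial tableau (one row per fragment):
  row 1: a1 b12 b13 a4 a5 a6
  row 2: b21 a2 a3 b24 a5 a6
  row 3: b31 a2 a3 b34 a5 b36
Rows 2 and 3 agree on C; apply C→A, D and equate their A, D entries.
Rows 2 and 3 agree on A, E; apply A, E→F and equate their F entries.
No row becomes fully distinguished — the join is lossy.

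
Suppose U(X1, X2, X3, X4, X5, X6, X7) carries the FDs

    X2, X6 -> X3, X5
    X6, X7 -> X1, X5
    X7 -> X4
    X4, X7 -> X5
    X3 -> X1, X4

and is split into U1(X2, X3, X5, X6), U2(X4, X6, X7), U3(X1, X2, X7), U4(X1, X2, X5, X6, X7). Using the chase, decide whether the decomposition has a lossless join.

Chase test. Columns are X1, X2, X3, X4, X5, X6, X7; row i has aⱼ where attribute j ∈ Ui, else bᵢⱼ.
Initial tableau (one row per fragment):
  row 1: b11 a2 a3 b14 a5 a6 b17
  row 2: b21 b22 b23 a4 b25 a6 a7
  row 3: a1 a2 b33 b34 b35 b36 a7
  row 4: a1 a2 b43 b44 a5 a6 a7
Rows 1 and 4 agree on X2, X6; apply X2, X6→X3, X5 and equate their X3, X5 entries.
Rows 2 and 4 agree on X6, X7; apply X6, X7→X1, X5 and equate their X1, X5 entries.
Rows 2 and 3 agree on X7; apply X7→X4 and equate their X4 entries.
Rows 2 and 4 agree on X7; apply X7→X4 and equate their X4 entries.
Rows 2 and 3 agree on X4, X7; apply X4, X7→X5 and equate their X5 entries.
Rows 1 and 4 agree on X3; apply X3→X1, X4 and equate their X1, X4 entries.
Row 4 is now all distinguished symbols — the join is lossless.

Yes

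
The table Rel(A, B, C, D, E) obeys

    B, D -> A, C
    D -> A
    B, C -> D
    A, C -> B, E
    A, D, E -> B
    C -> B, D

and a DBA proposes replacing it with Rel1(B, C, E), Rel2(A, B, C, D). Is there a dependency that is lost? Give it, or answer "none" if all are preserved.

Check A, D, E → B: no single fragment contains all of {A, B, D, E}, and the restricted closure of {A, D, E} across the fragments never reaches {B}.
B, D → A, C is preserved.
D → A is preserved.
B, C → D is preserved.
A, C → B, E is preserved.
C → B, D is preserved.

A, D, E -> B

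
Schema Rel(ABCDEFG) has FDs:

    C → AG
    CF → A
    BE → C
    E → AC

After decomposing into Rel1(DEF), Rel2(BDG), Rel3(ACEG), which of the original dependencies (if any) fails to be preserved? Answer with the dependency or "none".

none

C → AG lies within Rel3.
CF → A: restricted closure across fragments reaches A.
BE → C: restricted closure across fragments reaches C.
E → AC lies within Rel3.
Every dependency is enforceable on the fragments, so the decomposition is dependency-preserving.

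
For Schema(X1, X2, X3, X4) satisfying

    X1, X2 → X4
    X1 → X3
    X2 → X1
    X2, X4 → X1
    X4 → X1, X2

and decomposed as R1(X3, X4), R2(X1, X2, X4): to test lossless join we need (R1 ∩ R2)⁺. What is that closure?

X1, X2, X3, X4

R1 ∩ R2 = {X4}.
X4 → X1, X2 applies, adding X1, X2
X1 → X3 applies, adding X3
Closure: {X1, X2, X3, X4}.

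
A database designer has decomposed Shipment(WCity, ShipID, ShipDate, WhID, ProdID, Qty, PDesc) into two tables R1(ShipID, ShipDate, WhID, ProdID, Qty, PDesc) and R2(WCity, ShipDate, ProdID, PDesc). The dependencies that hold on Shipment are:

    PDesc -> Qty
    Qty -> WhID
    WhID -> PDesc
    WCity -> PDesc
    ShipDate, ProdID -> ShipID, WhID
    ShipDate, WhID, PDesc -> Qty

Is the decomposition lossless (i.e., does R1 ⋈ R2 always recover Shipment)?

Yes

Common attributes: R1 ∩ R2 = {ShipDate, ProdID, PDesc}.
Closure of {ShipDate, ProdID, PDesc}: PDesc → Qty applies, adding Qty; Qty → WhID applies, adding WhID; ShipDate, ProdID → ShipID, WhID applies, adding ShipID. So (ShipDate, ProdID, PDesc)⁺ = {ShipID, ShipDate, WhID, ProdID, Qty, PDesc}.
This closure contains every attribute of R1, so R1 ∩ R2 → R1. The join is lossless.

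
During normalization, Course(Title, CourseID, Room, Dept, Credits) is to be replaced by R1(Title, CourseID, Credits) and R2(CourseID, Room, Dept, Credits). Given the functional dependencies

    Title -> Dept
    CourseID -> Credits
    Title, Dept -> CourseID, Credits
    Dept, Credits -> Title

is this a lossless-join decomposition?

No

Common attributes: R1 ∩ R2 = {CourseID, Credits}.
No dependency enlarges {CourseID, Credits}, so (CourseID, Credits)⁺ = {CourseID, Credits}.
The closure contains neither all of R1 = {Title, CourseID, Credits} nor all of R2 = {CourseID, Room, Dept, Credits}, so the common attributes are not a superkey of either fragment. The join is lossy.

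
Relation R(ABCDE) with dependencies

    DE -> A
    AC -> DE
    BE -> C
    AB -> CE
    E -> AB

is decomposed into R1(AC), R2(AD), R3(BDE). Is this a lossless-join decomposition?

No

Chase test. Columns are ABCDE; row i has aⱼ where attribute j ∈ Ri, else bᵢⱼ.
Initial tableau (one row per fragment):
  row 1: a1 b12 a3 b14 b15
  row 2: a1 b22 b23 a4 b25
  row 3: b31 a2 b33 a4 a5
No row becomes fully distinguished — the join is lossy.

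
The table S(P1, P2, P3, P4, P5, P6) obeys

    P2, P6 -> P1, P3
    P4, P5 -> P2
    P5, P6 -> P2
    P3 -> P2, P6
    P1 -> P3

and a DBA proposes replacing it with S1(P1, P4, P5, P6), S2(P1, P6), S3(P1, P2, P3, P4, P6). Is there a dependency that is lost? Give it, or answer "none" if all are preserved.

Check P4, P5 → P2: no single fragment contains all of {P2, P4, P5}, and the restricted closure of {P4, P5} across the fragments never reaches {P2}.
P2, P6 → P1, P3 is preserved.
P5, P6 → P2 is preserved.
P3 → P2, P6 is preserved.
P1 → P3 is preserved.

P4, P5 -> P2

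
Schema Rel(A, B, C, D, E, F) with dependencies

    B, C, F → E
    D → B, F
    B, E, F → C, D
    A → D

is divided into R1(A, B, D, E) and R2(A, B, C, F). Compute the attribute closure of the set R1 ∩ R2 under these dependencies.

R1 ∩ R2 = {A, B}.
A → D applies, adding D
D → B, F applies, adding F
Closure: {A, B, D, F}.

A, B, D, F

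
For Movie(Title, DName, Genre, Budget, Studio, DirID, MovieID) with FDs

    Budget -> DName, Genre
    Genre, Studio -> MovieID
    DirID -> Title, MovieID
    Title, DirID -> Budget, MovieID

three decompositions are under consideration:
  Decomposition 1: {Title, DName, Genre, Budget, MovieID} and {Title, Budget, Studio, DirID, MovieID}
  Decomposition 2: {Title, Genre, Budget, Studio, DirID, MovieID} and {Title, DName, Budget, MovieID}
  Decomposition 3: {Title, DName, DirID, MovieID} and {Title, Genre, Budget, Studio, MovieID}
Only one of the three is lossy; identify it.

Decomposition 1: common = {Title, Budget, MovieID}, closure = {Title, DName, Genre, Budget, MovieID} → lossless.
Decomposition 2: common = {Title, Budget, MovieID}, closure = {Title, DName, Genre, Budget, MovieID} → lossless.
Decomposition 3: common = {Title, MovieID}, closure = {Title, MovieID} → lossy.

Decomposition 3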